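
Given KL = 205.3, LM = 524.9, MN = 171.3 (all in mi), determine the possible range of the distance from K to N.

The maximum is all hops collinear in one direction: 205.3 + 524.9 + 171.3 = 901.5.
The longest hop is 524.9; the others sum to 376.6. Folding the others back against it leaves at least 524.9 − 376.6 = 148.3.

148.3 ≤ KN ≤ 901.5 mi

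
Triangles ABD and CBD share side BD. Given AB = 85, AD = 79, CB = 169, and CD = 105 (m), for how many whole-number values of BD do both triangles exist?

From triangle ABD: 6 < BD < 164.
From triangle CBD: 64 < BD < 274.
Intersection: 64 < BD < 164, so integers 65 through 163: 99 values.

99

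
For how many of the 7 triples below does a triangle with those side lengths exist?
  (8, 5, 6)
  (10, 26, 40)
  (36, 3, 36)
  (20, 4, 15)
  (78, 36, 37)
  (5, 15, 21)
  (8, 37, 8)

2

(5,6,8): 5+6 > 8 → valid
(10,26,40): 10+26 ≤ 40 → not valid
(3,36,36): 3+36 > 36 → valid
(4,15,20): 4+15 ≤ 20 → not valid
(36,37,78): 36+37 ≤ 78 → not valid
(5,15,21): 5+15 ≤ 21 → not valid
(8,8,37): 8+8 ≤ 37 → not valid
2 of the 7 triples form a triangle.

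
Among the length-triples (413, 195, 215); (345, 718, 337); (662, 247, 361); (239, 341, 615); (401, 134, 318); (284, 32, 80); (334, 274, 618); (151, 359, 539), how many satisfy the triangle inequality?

(195,215,413): 195+215 ≤ 413 → not valid
(337,345,718): 337+345 ≤ 718 → not valid
(247,361,662): 247+361 ≤ 662 → not valid
(239,341,615): 239+341 ≤ 615 → not valid
(134,318,401): 134+318 > 401 → valid
(32,80,284): 32+80 ≤ 284 → not valid
(274,334,618): 274+334 ≤ 618 → not valid
(151,359,539): 151+359 ≤ 539 → not valid
1 of the 8 triples forms a triangle.

1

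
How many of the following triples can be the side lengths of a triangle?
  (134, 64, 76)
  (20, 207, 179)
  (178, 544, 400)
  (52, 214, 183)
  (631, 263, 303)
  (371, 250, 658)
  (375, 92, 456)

4

(64,76,134): 64+76 > 134 → valid
(20,179,207): 20+179 ≤ 207 → not valid
(178,400,544): 178+400 > 544 → valid
(52,183,214): 52+183 > 214 → valid
(263,303,631): 263+303 ≤ 631 → not valid
(250,371,658): 250+371 ≤ 658 → not valid
(92,375,456): 92+375 > 456 → valid
4 of the 7 triples form a triangle.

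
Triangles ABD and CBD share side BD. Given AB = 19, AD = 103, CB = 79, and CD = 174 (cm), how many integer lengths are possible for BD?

From triangle ABD: 84 < BD < 122.
From triangle CBD: 95 < BD < 253.
Intersection: 95 < BD < 122, so integers 96 through 121: 26 values.

26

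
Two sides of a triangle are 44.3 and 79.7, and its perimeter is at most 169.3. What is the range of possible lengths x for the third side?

35.4 < x ≤ 45.3

Triangle inequality alone gives 35.4 < x < 124.0.
The perimeter condition gives x ≤ 169.3 − 44.3 − 79.7 = 45.3.
Intersecting the two: 35.4 < x ≤ 45.3.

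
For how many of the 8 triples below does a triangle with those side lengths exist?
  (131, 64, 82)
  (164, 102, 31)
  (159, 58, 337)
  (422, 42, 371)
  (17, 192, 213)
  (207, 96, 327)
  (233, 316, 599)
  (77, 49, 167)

(64,82,131): 64+82 > 131 → valid
(31,102,164): 31+102 ≤ 164 → not valid
(58,159,337): 58+159 ≤ 337 → not valid
(42,371,422): 42+371 ≤ 422 → not valid
(17,192,213): 17+192 ≤ 213 → not valid
(96,207,327): 96+207 ≤ 327 → not valid
(233,316,599): 233+316 ≤ 599 → not valid
(49,77,167): 49+77 ≤ 167 → not valid
1 of the 8 triples forms a triangle.

1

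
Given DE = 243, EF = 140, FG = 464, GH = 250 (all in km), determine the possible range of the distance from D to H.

0 ≤ DH ≤ 1097 km

The maximum is all hops collinear in one direction: 243 + 140 + 464 + 250 = 1097.
The longest hop is 464; the others sum to 633. Since 464 ≤ 633, the path can fold back on itself completely, so the minimum distance is 0.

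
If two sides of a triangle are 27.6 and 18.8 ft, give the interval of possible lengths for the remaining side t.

8.8 < t < 46.4

By the triangle inequality, t must be less than 27.6 + 18.8 = 46.4 and greater than |27.6 − 18.8| = 8.8.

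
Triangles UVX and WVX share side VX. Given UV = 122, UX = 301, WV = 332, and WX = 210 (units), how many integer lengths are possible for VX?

243

From triangle UVX: 179 < VX < 423.
From triangle WVX: 122 < VX < 542.
Intersection: 179 < VX < 423, so integers 180 through 422: 243 values.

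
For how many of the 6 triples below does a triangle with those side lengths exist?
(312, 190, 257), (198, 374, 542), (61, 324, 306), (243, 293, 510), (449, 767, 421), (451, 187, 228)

(190,257,312): 190+257 > 312 → valid
(198,374,542): 198+374 > 542 → valid
(61,306,324): 61+306 > 324 → valid
(243,293,510): 243+293 > 510 → valid
(421,449,767): 421+449 > 767 → valid
(187,228,451): 187+228 ≤ 451 → not valid
5 of the 6 triples form a triangle.

5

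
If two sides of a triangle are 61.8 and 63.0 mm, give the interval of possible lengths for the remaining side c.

1.2 < c < 124.8

By the triangle inequality, c must be less than 61.8 + 63.0 = 124.8 and greater than |61.8 − 63.0| = 1.2.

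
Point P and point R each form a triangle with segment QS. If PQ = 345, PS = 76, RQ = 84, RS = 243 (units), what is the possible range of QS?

From triangle PQS: |345 − 76| < QS < 345 + 76, i.e. 269 < QS < 421.
From triangle RQS: 159 < QS < 327.
Both must hold, so QS lies in the intersection.

269 < QS < 327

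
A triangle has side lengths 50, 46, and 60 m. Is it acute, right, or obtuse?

acute

Compare the square of the longest side to the sum of squares of the other two: 46² + 50² = 4616 > 3600 = 60².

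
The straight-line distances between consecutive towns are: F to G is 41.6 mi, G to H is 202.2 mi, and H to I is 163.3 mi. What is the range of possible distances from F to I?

0 ≤ FI ≤ 407.1 mi

The maximum is all hops collinear in one direction: 41.6 + 202.2 + 163.3 = 407.1.
The longest hop is 202.2; the others sum to 204.9. Since 202.2 ≤ 204.9, the path can fold back on itself completely, so the minimum distance is 0.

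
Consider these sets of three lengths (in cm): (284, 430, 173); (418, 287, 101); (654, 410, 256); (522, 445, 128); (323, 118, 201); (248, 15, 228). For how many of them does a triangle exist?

(173,284,430): 173+284 > 430 → valid
(101,287,418): 101+287 ≤ 418 → not valid
(256,410,654): 256+410 > 654 → valid
(128,445,522): 128+445 > 522 → valid
(118,201,323): 118+201 ≤ 323 → not valid
(15,228,248): 15+228 ≤ 248 → not valid
3 of the 6 triples form a triangle.

3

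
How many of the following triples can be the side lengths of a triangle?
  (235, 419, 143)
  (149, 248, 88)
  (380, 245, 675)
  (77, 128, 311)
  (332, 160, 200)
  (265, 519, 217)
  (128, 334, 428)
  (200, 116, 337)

(143,235,419): 143+235 ≤ 419 → not valid
(88,149,248): 88+149 ≤ 248 → not valid
(245,380,675): 245+380 ≤ 675 → not valid
(77,128,311): 77+128 ≤ 311 → not valid
(160,200,332): 160+200 > 332 → valid
(217,265,519): 217+265 ≤ 519 → not valid
(128,334,428): 128+334 > 428 → valid
(116,200,337): 116+200 ≤ 337 → not valid
2 of the 8 triples form a triangle.

2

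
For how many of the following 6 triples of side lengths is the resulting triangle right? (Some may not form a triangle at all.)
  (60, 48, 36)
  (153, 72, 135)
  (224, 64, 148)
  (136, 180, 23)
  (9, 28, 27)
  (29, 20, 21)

(60,48,36): 36²+48² = 3600 = 60² → right
(153,72,135): 72²+135² = 23409 = 153² → right
(224,64,148): 64+148 ≤ 224, not a triangle
(136,180,23): 23+136 ≤ 180, not a triangle
(9,28,27): 9²+27² = 810 > 784 = 28² → acute
(29,20,21): 20²+21² = 841 = 29² → right
3 of the 6 are right.

3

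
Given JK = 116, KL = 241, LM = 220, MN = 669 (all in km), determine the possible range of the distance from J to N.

The maximum is all hops collinear in one direction: 116 + 241 + 220 + 669 = 1246.
The longest hop is 669; the others sum to 577. Folding the others back against it leaves at least 669 − 577 = 92.

92 ≤ JN ≤ 1246 km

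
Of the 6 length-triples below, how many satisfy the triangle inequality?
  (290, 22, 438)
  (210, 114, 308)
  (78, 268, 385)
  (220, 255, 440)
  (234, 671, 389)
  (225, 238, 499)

(22,290,438): 22+290 ≤ 438 → not valid
(114,210,308): 114+210 > 308 → valid
(78,268,385): 78+268 ≤ 385 → not valid
(220,255,440): 220+255 > 440 → valid
(234,389,671): 234+389 ≤ 671 → not valid
(225,238,499): 225+238 ≤ 499 → not valid
2 of the 6 triples form a triangle.

2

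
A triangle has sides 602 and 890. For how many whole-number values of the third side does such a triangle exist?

1203

The third side lies in the open interval (288, 1492).
Integers from 289 to 1491 inclusive: 1491 − 289 + 1 = 1203.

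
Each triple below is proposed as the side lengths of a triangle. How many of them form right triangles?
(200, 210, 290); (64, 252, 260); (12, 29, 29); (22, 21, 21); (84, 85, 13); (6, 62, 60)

3

(200,210,290): 200²+210² = 84100 = 290² → right
(64,252,260): 64²+252² = 67600 = 260² → right
(12,29,29): 12²+29² = 985 > 841 = 29² → acute
(22,21,21): 21²+21² = 882 > 484 = 22² → acute
(84,85,13): 13²+84² = 7225 = 85² → right
(6,62,60): 6²+60² = 3636 < 3844 = 62² → obtuse
3 of the 6 are right.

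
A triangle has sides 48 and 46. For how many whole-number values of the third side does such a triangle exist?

The third side lies in the open interval (2, 94).
Integers from 3 to 93 inclusive: 93 − 3 + 1 = 91.

91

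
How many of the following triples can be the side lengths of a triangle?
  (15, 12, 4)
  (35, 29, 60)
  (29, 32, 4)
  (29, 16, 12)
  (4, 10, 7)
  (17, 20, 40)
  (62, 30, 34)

5

(4,12,15): 4+12 > 15 → valid
(29,35,60): 29+35 > 60 → valid
(4,29,32): 4+29 > 32 → valid
(12,16,29): 12+16 ≤ 29 → not valid
(4,7,10): 4+7 > 10 → valid
(17,20,40): 17+20 ≤ 40 → not valid
(30,34,62): 30+34 > 62 → valid
5 of the 7 triples form a triangle.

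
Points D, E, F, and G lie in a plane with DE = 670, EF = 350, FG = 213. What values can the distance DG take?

The maximum is all hops collinear in one direction: 670 + 350 + 213 = 1233.
The longest hop is 670; the others sum to 563. Folding the others back against it leaves at least 670 − 563 = 107.

107 ≤ DG ≤ 1233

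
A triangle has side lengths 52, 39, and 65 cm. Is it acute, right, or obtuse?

right

Compare the square of the longest side to the sum of squares of the other two: 39² + 52² = 4225 = 65².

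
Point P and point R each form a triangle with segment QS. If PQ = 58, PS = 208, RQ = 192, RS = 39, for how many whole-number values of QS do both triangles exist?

From triangle PQS: 150 < QS < 266.
From triangle RQS: 153 < QS < 231.
Intersection: 153 < QS < 231, so integers 154 through 230: 77 values.

77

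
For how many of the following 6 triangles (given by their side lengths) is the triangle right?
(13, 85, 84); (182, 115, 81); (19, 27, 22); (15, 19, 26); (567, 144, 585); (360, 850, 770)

3

(13,85,84): 13²+84² = 7225 = 85² → right
(182,115,81): 81²+115² = 19786 < 33124 = 182² → obtuse
(19,27,22): 19²+22² = 845 > 729 = 27² → acute
(15,19,26): 15²+19² = 586 < 676 = 26² → obtuse
(567,144,585): 144²+567² = 342225 = 585² → right
(360,850,770): 360²+770² = 722500 = 850² → right
3 of the 6 are right.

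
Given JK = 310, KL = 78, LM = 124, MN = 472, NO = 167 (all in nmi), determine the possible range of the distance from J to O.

0 ≤ JO ≤ 1151 nmi

The maximum is all hops collinear in one direction: 310 + 78 + 124 + 472 + 167 = 1151.
The longest hop is 472; the others sum to 679. Since 472 ≤ 679, the path can fold back on itself completely, so the minimum distance is 0.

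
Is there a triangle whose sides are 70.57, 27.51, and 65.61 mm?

Yes

The longest side is 70.57, and the other two sum to 93.12.
Since 93.12 > 70.57, the triangle inequality holds.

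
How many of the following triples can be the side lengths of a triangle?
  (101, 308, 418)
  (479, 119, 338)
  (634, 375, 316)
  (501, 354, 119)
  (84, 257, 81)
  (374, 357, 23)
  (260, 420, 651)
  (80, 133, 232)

(101,308,418): 101+308 ≤ 418 → not valid
(119,338,479): 119+338 ≤ 479 → not valid
(316,375,634): 316+375 > 634 → valid
(119,354,501): 119+354 ≤ 501 → not valid
(81,84,257): 81+84 ≤ 257 → not valid
(23,357,374): 23+357 > 374 → valid
(260,420,651): 260+420 > 651 → valid
(80,133,232): 80+133 ≤ 232 → not valid
3 of the 8 triples form a triangle.

3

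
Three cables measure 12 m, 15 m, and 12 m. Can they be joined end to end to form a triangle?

The longest side is 15, and the other two sum to 24.
Since 24 > 15, the triangle inequality holds.

Yes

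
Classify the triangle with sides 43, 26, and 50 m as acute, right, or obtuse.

Compare the square of the longest side to the sum of squares of the other two: 26² + 43² = 2525 > 2500 = 50².

acute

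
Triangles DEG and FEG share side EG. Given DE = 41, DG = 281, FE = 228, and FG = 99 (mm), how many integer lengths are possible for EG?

81

From triangle DEG: 240 < EG < 322.
From triangle FEG: 129 < EG < 327.
Intersection: 240 < EG < 322, so integers 241 through 321: 81 values.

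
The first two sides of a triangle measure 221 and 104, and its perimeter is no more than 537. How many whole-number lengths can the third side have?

95

Triangle inequality: 117 < x < 325. Perimeter ≤ 537 gives x ≤ 537 − 221 − 104 = 212.
So 117 < x ≤ 212; integers 118 through 212: 95 values.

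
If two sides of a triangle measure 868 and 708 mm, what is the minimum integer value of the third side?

The third side must be strictly greater than |868 − 708| = 160.
The smallest integer above 160 is 161.

161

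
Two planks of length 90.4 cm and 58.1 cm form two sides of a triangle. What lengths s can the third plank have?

32.3 < s < 148.5 (cm)

By the triangle inequality, s must be less than 90.4 + 58.1 = 148.5 and greater than |90.4 − 58.1| = 32.3.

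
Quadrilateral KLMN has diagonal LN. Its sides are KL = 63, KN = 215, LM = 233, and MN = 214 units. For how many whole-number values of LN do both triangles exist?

From triangle KLN: 152 < LN < 278.
From triangle MLN: 19 < LN < 447.
Intersection: 152 < LN < 278, so integers 153 through 277: 125 values.

125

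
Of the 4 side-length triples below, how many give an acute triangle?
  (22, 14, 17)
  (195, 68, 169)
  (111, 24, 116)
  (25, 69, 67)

(22,14,17): 14²+17² = 485 > 484 = 22² → acute
(195,68,169): 68²+169² = 33185 < 38025 = 195² → obtuse
(111,24,116): 24²+111² = 12897 < 13456 = 116² → obtuse
(25,69,67): 25²+67² = 5114 > 4761 = 69² → acute
2 of the 4 are acute.

2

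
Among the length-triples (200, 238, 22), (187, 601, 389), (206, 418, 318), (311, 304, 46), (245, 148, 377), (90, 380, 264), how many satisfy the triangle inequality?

(22,200,238): 22+200 ≤ 238 → not valid
(187,389,601): 187+389 ≤ 601 → not valid
(206,318,418): 206+318 > 418 → valid
(46,304,311): 46+304 > 311 → valid
(148,245,377): 148+245 > 377 → valid
(90,264,380): 90+264 ≤ 380 → not valid
3 of the 6 triples form a triangle.

3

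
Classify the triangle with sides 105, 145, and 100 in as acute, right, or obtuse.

Compare the square of the longest side to the sum of squares of the other two: 100² + 105² = 21025 = 145².

right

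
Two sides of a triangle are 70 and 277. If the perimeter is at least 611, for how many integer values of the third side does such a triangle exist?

83

Triangle inequality: 207 < x < 347. Perimeter ≥ 611 gives x ≥ 611 − 70 − 277 = 264.
So 264 ≤ x < 347; integers 264 through 346: 83 values.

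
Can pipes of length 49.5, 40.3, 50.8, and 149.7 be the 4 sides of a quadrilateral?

For a quadrilateral, each side must be shorter than the sum of the others.
Here the longest side is 149.7, but the remaining 3 sides sum to only 140.6.

No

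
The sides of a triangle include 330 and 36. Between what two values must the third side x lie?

By the triangle inequality, x must be less than 330 + 36 = 366 and greater than |330 − 36| = 294.

294 < x < 366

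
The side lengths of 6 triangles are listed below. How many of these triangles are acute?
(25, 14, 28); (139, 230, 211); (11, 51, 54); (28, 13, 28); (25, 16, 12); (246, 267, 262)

(25,14,28): 14²+25² = 821 > 784 = 28² → acute
(139,230,211): 139²+211² = 63842 > 52900 = 230² → acute
(11,51,54): 11²+51² = 2722 < 2916 = 54² → obtuse
(28,13,28): 13²+28² = 953 > 784 = 28² → acute
(25,16,12): 12²+16² = 400 < 625 = 25² → obtuse
(246,267,262): 246²+262² = 129160 > 71289 = 267² → acute
4 of the 6 are acute.

4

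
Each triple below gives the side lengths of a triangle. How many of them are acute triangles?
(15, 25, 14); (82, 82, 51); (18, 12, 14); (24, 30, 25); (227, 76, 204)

3

(15,25,14): 14²+15² = 421 < 625 = 25² → obtuse
(82,82,51): 51²+82² = 9325 > 6724 = 82² → acute
(18,12,14): 12²+14² = 340 > 324 = 18² → acute
(24,30,25): 24²+25² = 1201 > 900 = 30² → acute
(227,76,204): 76²+204² = 47392 < 51529 = 227² → obtuse
3 of the 5 are acute.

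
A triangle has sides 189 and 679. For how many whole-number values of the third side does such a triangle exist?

377

The third side lies in the open interval (490, 868).
Integers from 491 to 867 inclusive: 867 − 491 + 1 = 377.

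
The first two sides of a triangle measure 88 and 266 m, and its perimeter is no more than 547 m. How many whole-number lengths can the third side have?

15

Triangle inequality: 178 < x < 354. Perimeter ≤ 547 gives x ≤ 547 − 88 − 266 = 193.
So 178 < x ≤ 193; integers 179 through 193: 15 values.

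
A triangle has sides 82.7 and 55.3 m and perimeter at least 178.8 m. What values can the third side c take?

40.8 ≤ c < 138.0

Triangle inequality alone gives 27.4 < c < 138.0.
The perimeter condition gives c ≥ 178.8 − 82.7 − 55.3 = 40.8.
Intersecting the two: 40.8 ≤ c < 138.0.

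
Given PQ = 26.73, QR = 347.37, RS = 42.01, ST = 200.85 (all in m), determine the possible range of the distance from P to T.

77.78 ≤ PT ≤ 616.96 m

The maximum is all hops collinear in one direction: 26.73 + 347.37 + 42.01 + 200.85 = 616.96.
The longest hop is 347.37; the others sum to 269.59. Folding the others back against it leaves at least 347.37 − 269.59 = 77.78.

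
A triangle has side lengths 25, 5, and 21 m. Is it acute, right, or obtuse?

obtuse

Compare the square of the longest side to the sum of squares of the other two: 5² + 21² = 466 < 625 = 25².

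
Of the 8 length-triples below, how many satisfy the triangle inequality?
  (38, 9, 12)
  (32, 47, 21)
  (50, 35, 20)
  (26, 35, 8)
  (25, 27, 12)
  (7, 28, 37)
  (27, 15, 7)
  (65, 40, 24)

3

(9,12,38): 9+12 ≤ 38 → not valid
(21,32,47): 21+32 > 47 → valid
(20,35,50): 20+35 > 50 → valid
(8,26,35): 8+26 ≤ 35 → not valid
(12,25,27): 12+25 > 27 → valid
(7,28,37): 7+28 ≤ 37 → not valid
(7,15,27): 7+15 ≤ 27 → not valid
(24,40,65): 24+40 ≤ 65 → not valid
3 of the 8 triples form a triangle.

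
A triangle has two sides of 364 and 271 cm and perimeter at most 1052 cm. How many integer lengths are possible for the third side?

Triangle inequality: 93 < x < 635. Perimeter ≤ 1052 gives x ≤ 1052 − 364 − 271 = 417.
So 93 < x ≤ 417; integers 94 through 417: 324 values.

324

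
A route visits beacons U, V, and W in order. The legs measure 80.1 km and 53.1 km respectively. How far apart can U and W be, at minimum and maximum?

By the triangle inequality, |80.1 − 53.1| ≤ UW ≤ 80.1 + 53.1.

27.0 ≤ UW ≤ 133.2 km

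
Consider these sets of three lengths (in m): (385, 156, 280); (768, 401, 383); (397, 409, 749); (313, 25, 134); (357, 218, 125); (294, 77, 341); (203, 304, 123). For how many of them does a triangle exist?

5

(156,280,385): 156+280 > 385 → valid
(383,401,768): 383+401 > 768 → valid
(397,409,749): 397+409 > 749 → valid
(25,134,313): 25+134 ≤ 313 → not valid
(125,218,357): 125+218 ≤ 357 → not valid
(77,294,341): 77+294 > 341 → valid
(123,203,304): 123+203 > 304 → valid
5 of the 7 triples form a triangle.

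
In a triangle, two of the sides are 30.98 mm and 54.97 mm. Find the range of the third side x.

By the triangle inequality, x must be less than 30.98 + 54.97 = 85.95 and greater than |30.98 − 54.97| = 23.99.

23.99 < x < 85.95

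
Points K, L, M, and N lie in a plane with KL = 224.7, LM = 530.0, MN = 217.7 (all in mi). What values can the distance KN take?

The maximum is all hops collinear in one direction: 224.7 + 530.0 + 217.7 = 972.4.
The longest hop is 530.0; the others sum to 442.4. Folding the others back against it leaves at least 530.0 − 442.4 = 87.6.

87.6 ≤ KN ≤ 972.4 mi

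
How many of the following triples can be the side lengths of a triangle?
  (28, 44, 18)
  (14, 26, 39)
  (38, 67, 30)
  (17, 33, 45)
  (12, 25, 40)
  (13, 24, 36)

5

(18,28,44): 18+28 > 44 → valid
(14,26,39): 14+26 > 39 → valid
(30,38,67): 30+38 > 67 → valid
(17,33,45): 17+33 > 45 → valid
(12,25,40): 12+25 ≤ 40 → not valid
(13,24,36): 13+24 > 36 → valid
5 of the 6 triples form a triangle.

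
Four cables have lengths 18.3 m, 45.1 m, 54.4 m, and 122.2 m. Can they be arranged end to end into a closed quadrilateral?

For a quadrilateral, each side must be shorter than the sum of the others.
Here the longest side is 122.2, but the remaining 3 sides sum to only 117.8.

No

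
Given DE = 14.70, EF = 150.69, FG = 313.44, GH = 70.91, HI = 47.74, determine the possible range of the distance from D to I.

The maximum is all hops collinear in one direction: 14.70 + 150.69 + 313.44 + 70.91 + 47.74 = 597.48.
The longest hop is 313.44; the others sum to 284.04. Folding the others back against it leaves at least 313.44 − 284.04 = 29.40.

29.40 ≤ DI ≤ 597.48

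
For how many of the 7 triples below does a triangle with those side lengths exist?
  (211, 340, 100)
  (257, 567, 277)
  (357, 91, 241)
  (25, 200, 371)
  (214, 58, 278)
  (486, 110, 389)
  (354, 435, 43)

(100,211,340): 100+211 ≤ 340 → not valid
(257,277,567): 257+277 ≤ 567 → not valid
(91,241,357): 91+241 ≤ 357 → not valid
(25,200,371): 25+200 ≤ 371 → not valid
(58,214,278): 58+214 ≤ 278 → not valid
(110,389,486): 110+389 > 486 → valid
(43,354,435): 43+354 ≤ 435 → not valid
1 of the 7 triples forms a triangle.

1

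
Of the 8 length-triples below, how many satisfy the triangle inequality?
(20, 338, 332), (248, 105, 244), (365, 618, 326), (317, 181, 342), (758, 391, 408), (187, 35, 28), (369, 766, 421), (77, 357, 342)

(20,332,338): 20+332 > 338 → valid
(105,244,248): 105+244 > 248 → valid
(326,365,618): 326+365 > 618 → valid
(181,317,342): 181+317 > 342 → valid
(391,408,758): 391+408 > 758 → valid
(28,35,187): 28+35 ≤ 187 → not valid
(369,421,766): 369+421 > 766 → valid
(77,342,357): 77+342 > 357 → valid
7 of the 8 triples form a triangle.

7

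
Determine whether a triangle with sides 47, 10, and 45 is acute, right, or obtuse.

Compare the square of the longest side to the sum of squares of the other two: 10² + 45² = 2125 < 2209 = 47².

obtuse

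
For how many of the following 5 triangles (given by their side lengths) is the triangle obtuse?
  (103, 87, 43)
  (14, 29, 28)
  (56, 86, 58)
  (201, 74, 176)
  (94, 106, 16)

(103,87,43): 43²+87² = 9418 < 10609 = 103² → obtuse
(14,29,28): 14²+28² = 980 > 841 = 29² → acute
(56,86,58): 56²+58² = 6500 < 7396 = 86² → obtuse
(201,74,176): 74²+176² = 36452 < 40401 = 201² → obtuse
(94,106,16): 16²+94² = 9092 < 11236 = 106² → obtuse
4 of the 5 are obtuse.

4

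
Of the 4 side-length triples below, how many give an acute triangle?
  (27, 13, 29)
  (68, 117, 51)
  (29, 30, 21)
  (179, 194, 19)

2

(27,13,29): 13²+27² = 898 > 841 = 29² → acute
(68,117,51): 51²+68² = 7225 < 13689 = 117² → obtuse
(29,30,21): 21²+29² = 1282 > 900 = 30² → acute
(179,194,19): 19²+179² = 32402 < 37636 = 194² → obtuse
2 of the 4 are acute.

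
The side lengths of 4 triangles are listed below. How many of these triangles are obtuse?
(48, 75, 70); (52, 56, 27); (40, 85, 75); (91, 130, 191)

(48,75,70): 48²+70² = 7204 > 5625 = 75² → acute
(52,56,27): 27²+52² = 3433 > 3136 = 56² → acute
(40,85,75): 40²+75² = 7225 = 85² → right
(91,130,191): 91²+130² = 25181 < 36481 = 191² → obtuse
1 of the 4 is obtuse.

1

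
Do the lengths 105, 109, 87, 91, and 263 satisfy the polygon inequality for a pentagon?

Yes

A pentagon exists iff every side is shorter than the sum of the others — equivalently, the longest side is less than the sum of the rest.
Longest side 263 < 392 (sum of the remaining 4), so yes.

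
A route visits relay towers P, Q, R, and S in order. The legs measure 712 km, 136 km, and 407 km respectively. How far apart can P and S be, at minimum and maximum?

The maximum is all hops collinear in one direction: 712 + 136 + 407 = 1255.
The longest hop is 712; the others sum to 543. Folding the others back against it leaves at least 712 − 543 = 169.

169 ≤ PS ≤ 1255 km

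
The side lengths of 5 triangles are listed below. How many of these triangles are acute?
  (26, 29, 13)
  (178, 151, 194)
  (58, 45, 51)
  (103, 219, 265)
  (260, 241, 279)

(26,29,13): 13²+26² = 845 > 841 = 29² → acute
(178,151,194): 151²+178² = 54485 > 37636 = 194² → acute
(58,45,51): 45²+51² = 4626 > 3364 = 58² → acute
(103,219,265): 103²+219² = 58570 < 70225 = 265² → obtuse
(260,241,279): 241²+260² = 125681 > 77841 = 279² → acute
4 of the 5 are acute.

4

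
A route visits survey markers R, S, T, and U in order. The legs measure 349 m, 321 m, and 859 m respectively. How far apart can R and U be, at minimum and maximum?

189 ≤ RU ≤ 1529 m

The maximum is all hops collinear in one direction: 349 + 321 + 859 = 1529.
The longest hop is 859; the others sum to 670. Folding the others back against it leaves at least 859 − 670 = 189.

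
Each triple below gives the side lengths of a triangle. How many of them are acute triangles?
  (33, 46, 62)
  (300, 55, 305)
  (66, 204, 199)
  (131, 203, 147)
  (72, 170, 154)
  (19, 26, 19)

(33,46,62): 33²+46² = 3205 < 3844 = 62² → obtuse
(300,55,305): 55²+300² = 93025 = 305² → right
(66,204,199): 66²+199² = 43957 > 41616 = 204² → acute
(131,203,147): 131²+147² = 38770 < 41209 = 203² → obtuse
(72,170,154): 72²+154² = 28900 = 170² → right
(19,26,19): 19²+19² = 722 > 676 = 26² → acute
2 of the 6 are acute.

2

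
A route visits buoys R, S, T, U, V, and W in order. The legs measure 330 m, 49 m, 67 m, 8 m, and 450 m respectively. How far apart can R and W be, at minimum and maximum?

0 ≤ RW ≤ 904 m

The maximum is all hops collinear in one direction: 330 + 49 + 67 + 8 + 450 = 904.
The longest hop is 450; the others sum to 454. Since 450 ≤ 454, the path can fold back on itself completely, so the minimum distance is 0.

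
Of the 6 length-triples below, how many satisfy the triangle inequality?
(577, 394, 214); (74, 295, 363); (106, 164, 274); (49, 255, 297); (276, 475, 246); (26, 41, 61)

(214,394,577): 214+394 > 577 → valid
(74,295,363): 74+295 > 363 → valid
(106,164,274): 106+164 ≤ 274 → not valid
(49,255,297): 49+255 > 297 → valid
(246,276,475): 246+276 > 475 → valid
(26,41,61): 26+41 > 61 → valid
5 of the 6 triples form a triangle.

5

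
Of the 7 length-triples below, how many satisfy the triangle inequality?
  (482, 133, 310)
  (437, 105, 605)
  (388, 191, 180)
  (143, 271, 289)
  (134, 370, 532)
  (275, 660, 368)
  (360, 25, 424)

1

(133,310,482): 133+310 ≤ 482 → not valid
(105,437,605): 105+437 ≤ 605 → not valid
(180,191,388): 180+191 ≤ 388 → not valid
(143,271,289): 143+271 > 289 → valid
(134,370,532): 134+370 ≤ 532 → not valid
(275,368,660): 275+368 ≤ 660 → not valid
(25,360,424): 25+360 ≤ 424 → not valid
1 of the 7 triples forms a triangle.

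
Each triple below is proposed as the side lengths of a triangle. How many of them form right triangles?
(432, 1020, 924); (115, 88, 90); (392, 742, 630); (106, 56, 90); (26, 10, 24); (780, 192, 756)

(432,1020,924): 432²+924² = 1040400 = 1020² → right
(115,88,90): 88²+90² = 15844 > 13225 = 115² → acute
(392,742,630): 392²+630² = 550564 = 742² → right
(106,56,90): 56²+90² = 11236 = 106² → right
(26,10,24): 10²+24² = 676 = 26² → right
(780,192,756): 192²+756² = 608400 = 780² → right
5 of the 6 are right.

5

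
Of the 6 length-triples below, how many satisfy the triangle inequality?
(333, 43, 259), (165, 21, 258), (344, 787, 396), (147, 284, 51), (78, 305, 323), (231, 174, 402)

2

(43,259,333): 43+259 ≤ 333 → not valid
(21,165,258): 21+165 ≤ 258 → not valid
(344,396,787): 344+396 ≤ 787 → not valid
(51,147,284): 51+147 ≤ 284 → not valid
(78,305,323): 78+305 > 323 → valid
(174,231,402): 174+231 > 402 → valid
2 of the 6 triples form a triangle.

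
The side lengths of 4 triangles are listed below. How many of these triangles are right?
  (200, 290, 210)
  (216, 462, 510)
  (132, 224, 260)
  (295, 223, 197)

3

(200,290,210): 200²+210² = 84100 = 290² → right
(216,462,510): 216²+462² = 260100 = 510² → right
(132,224,260): 132²+224² = 67600 = 260² → right
(295,223,197): 197²+223² = 88538 > 87025 = 295² → acute
3 of the 4 are right.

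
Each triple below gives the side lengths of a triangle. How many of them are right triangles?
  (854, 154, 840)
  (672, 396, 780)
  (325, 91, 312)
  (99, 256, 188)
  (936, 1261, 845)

4

(854,154,840): 154²+840² = 729316 = 854² → right
(672,396,780): 396²+672² = 608400 = 780² → right
(325,91,312): 91²+312² = 105625 = 325² → right
(99,256,188): 99²+188² = 45145 < 65536 = 256² → obtuse
(936,1261,845): 845²+936² = 1590121 = 1261² → right
4 of the 5 are right.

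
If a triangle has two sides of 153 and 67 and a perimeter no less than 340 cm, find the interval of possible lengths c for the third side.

Triangle inequality alone gives 86 < c < 220.
The perimeter condition gives c ≥ 340 − 153 − 67 = 120.
Intersecting the two: 120 ≤ c < 220.

120 ≤ c < 220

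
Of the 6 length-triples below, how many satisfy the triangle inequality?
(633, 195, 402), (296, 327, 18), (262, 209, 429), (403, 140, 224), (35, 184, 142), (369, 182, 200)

(195,402,633): 195+402 ≤ 633 → not valid
(18,296,327): 18+296 ≤ 327 → not valid
(209,262,429): 209+262 > 429 → valid
(140,224,403): 140+224 ≤ 403 → not valid
(35,142,184): 35+142 ≤ 184 → not valid
(182,200,369): 182+200 > 369 → valid
2 of the 6 triples form a triangle.

2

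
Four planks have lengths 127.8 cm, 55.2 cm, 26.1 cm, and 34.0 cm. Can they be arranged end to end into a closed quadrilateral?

For a quadrilateral, each side must be shorter than the sum of the others.
Here the longest side is 127.8, but the remaining 3 sides sum to only 115.3.

No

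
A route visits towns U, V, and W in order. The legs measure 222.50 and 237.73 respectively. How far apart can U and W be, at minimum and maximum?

15.23 ≤ UW ≤ 460.23

By the triangle inequality, |222.50 − 237.73| ≤ UW ≤ 222.50 + 237.73.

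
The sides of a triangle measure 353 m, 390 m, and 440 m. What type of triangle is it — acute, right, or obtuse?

acute

Compare the square of the longest side to the sum of squares of the other two: 353² + 390² = 276709 > 193600 = 440².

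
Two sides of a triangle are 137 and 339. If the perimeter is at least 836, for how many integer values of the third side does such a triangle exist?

116

Triangle inequality: 202 < x < 476. Perimeter ≥ 836 gives x ≥ 836 − 137 − 339 = 360.
So 360 ≤ x < 476; integers 360 through 475: 116 values.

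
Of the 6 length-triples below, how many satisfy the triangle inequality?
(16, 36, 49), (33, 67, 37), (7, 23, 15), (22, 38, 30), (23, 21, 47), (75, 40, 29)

3

(16,36,49): 16+36 > 49 → valid
(33,37,67): 33+37 > 67 → valid
(7,15,23): 7+15 ≤ 23 → not valid
(22,30,38): 22+30 > 38 → valid
(21,23,47): 21+23 ≤ 47 → not valid
(29,40,75): 29+40 ≤ 75 → not valid
3 of the 6 triples form a triangle.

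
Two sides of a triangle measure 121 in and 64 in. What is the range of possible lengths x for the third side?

By the triangle inequality, x must be less than 121 + 64 = 185 and greater than |121 − 64| = 57.

57 < x < 185 (in)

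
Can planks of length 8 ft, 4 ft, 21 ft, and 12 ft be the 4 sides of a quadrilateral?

A quadrilateral exists iff every side is shorter than the sum of the others — equivalently, the longest side is less than the sum of the rest.
Longest side 21 < 24 (sum of the remaining 3), so yes.

Yes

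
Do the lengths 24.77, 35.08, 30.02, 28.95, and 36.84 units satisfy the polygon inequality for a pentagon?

Yes

A pentagon exists iff every side is shorter than the sum of the others — equivalently, the longest side is less than the sum of the rest.
Longest side 36.84 < 118.82 (sum of the remaining 4), so yes.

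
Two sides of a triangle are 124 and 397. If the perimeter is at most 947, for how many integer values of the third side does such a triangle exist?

Triangle inequality: 273 < x < 521. Perimeter ≤ 947 gives x ≤ 947 − 124 − 397 = 426.
So 273 < x ≤ 426; integers 274 through 426: 153 values.

153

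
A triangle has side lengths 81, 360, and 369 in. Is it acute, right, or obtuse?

Compare the square of the longest side to the sum of squares of the other two: 81² + 360² = 136161 = 369².

right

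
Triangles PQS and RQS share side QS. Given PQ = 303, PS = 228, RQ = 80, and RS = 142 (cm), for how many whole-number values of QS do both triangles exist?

From triangle PQS: 75 < QS < 531.
From triangle RQS: 62 < QS < 222.
Intersection: 75 < QS < 222, so integers 76 through 221: 146 values.

146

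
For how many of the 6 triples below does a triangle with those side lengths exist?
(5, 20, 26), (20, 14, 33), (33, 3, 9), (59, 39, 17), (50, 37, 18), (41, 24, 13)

(5,20,26): 5+20 ≤ 26 → not valid
(14,20,33): 14+20 > 33 → valid
(3,9,33): 3+9 ≤ 33 → not valid
(17,39,59): 17+39 ≤ 59 → not valid
(18,37,50): 18+37 > 50 → valid
(13,24,41): 13+24 ≤ 41 → not valid
2 of the 6 triples form a triangle.

2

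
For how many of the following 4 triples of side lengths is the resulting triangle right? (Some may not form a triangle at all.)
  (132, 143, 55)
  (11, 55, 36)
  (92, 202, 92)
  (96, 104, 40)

2

(132,143,55): 55²+132² = 20449 = 143² → right
(11,55,36): 11+36 ≤ 55, not a triangle
(92,202,92): 92+92 ≤ 202, not a triangle
(96,104,40): 40²+96² = 10816 = 104² → right
2 of the 4 are right.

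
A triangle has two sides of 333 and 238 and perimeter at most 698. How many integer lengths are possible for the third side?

Triangle inequality: 95 < x < 571. Perimeter ≤ 698 gives x ≤ 698 − 333 − 238 = 127.
So 95 < x ≤ 127; integers 96 through 127: 32 values.

32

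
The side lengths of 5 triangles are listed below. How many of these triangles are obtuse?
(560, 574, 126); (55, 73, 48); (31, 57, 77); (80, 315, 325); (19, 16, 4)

(560,574,126): 126²+560² = 329476 = 574² → right
(55,73,48): 48²+55² = 5329 = 73² → right
(31,57,77): 31²+57² = 4210 < 5929 = 77² → obtuse
(80,315,325): 80²+315² = 105625 = 325² → right
(19,16,4): 4²+16² = 272 < 361 = 19² → obtuse
2 of the 5 are obtuse.

2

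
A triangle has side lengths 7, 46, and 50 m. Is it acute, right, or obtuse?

obtuse

Compare the square of the longest side to the sum of squares of the other two: 7² + 46² = 2165 < 2500 = 50².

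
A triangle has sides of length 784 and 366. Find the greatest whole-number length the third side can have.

1149

The third side must be strictly less than 784 + 366 = 1150.
The largest integer below 1150 is 1149.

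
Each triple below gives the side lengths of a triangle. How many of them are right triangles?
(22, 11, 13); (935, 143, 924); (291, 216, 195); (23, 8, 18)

2

(22,11,13): 11²+13² = 290 < 484 = 22² → obtuse
(935,143,924): 143²+924² = 874225 = 935² → right
(291,216,195): 195²+216² = 84681 = 291² → right
(23,8,18): 8²+18² = 388 < 529 = 23² → obtuse
2 of the 4 are right.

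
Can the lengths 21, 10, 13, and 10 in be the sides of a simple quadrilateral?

Yes

A quadrilateral exists iff every side is shorter than the sum of the others — equivalently, the longest side is less than the sum of the rest.
Longest side 21 < 33 (sum of the remaining 3), so yes.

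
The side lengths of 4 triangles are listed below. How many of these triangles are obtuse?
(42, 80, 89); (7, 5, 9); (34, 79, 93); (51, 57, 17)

(42,80,89): 42²+80² = 8164 > 7921 = 89² → acute
(7,5,9): 5²+7² = 74 < 81 = 9² → obtuse
(34,79,93): 34²+79² = 7397 < 8649 = 93² → obtuse
(51,57,17): 17²+51² = 2890 < 3249 = 57² → obtuse
3 of the 4 are obtuse.

3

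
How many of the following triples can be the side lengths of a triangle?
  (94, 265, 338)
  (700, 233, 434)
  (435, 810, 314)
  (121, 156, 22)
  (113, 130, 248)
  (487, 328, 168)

(94,265,338): 94+265 > 338 → valid
(233,434,700): 233+434 ≤ 700 → not valid
(314,435,810): 314+435 ≤ 810 → not valid
(22,121,156): 22+121 ≤ 156 → not valid
(113,130,248): 113+130 ≤ 248 → not valid
(168,328,487): 168+328 > 487 → valid
2 of the 6 triples form a triangle.

2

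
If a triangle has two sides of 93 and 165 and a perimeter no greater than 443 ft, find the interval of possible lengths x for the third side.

Triangle inequality alone gives 72 < x < 258.
The perimeter condition gives x ≤ 443 − 93 − 165 = 185.
Intersecting the two: 72 < x ≤ 185.

72 < x ≤ 185 ft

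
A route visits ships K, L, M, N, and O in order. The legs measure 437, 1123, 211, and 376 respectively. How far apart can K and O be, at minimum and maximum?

99 ≤ KO ≤ 2147

The maximum is all hops collinear in one direction: 437 + 1123 + 211 + 376 = 2147.
The longest hop is 1123; the others sum to 1024. Folding the others back against it leaves at least 1123 − 1024 = 99.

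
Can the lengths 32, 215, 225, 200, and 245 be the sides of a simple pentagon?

A pentagon exists iff every side is shorter than the sum of the others — equivalently, the longest side is less than the sum of the rest.
Longest side 245 < 672 (sum of the remaining 4), so yes.

Yes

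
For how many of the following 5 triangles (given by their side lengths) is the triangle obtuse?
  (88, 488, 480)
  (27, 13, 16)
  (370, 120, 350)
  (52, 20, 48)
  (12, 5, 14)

2

(88,488,480): 88²+480² = 238144 = 488² → right
(27,13,16): 13²+16² = 425 < 729 = 27² → obtuse
(370,120,350): 120²+350² = 136900 = 370² → right
(52,20,48): 20²+48² = 2704 = 52² → right
(12,5,14): 5²+12² = 169 < 196 = 14² → obtuse
2 of the 5 are obtuse.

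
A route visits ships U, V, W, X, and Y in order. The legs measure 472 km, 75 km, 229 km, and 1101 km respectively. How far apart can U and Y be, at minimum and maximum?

325 ≤ UY ≤ 1877 km

The maximum is all hops collinear in one direction: 472 + 75 + 229 + 1101 = 1877.
The longest hop is 1101; the others sum to 776. Folding the others back against it leaves at least 1101 − 776 = 325.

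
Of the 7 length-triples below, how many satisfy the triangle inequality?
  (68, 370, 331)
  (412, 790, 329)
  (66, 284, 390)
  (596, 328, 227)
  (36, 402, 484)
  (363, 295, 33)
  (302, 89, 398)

(68,331,370): 68+331 > 370 → valid
(329,412,790): 329+412 ≤ 790 → not valid
(66,284,390): 66+284 ≤ 390 → not valid
(227,328,596): 227+328 ≤ 596 → not valid
(36,402,484): 36+402 ≤ 484 → not valid
(33,295,363): 33+295 ≤ 363 → not valid
(89,302,398): 89+302 ≤ 398 → not valid
1 of the 7 triples forms a triangle.

1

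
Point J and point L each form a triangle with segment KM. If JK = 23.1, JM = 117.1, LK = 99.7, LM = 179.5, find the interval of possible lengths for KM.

From triangle JKM: |23.1 − 117.1| < KM < 23.1 + 117.1, i.e. 94.0 < KM < 140.2.
From triangle LKM: 79.8 < KM < 279.2.
Both must hold, so KM lies in the intersection.

94.0 < KM < 140.2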